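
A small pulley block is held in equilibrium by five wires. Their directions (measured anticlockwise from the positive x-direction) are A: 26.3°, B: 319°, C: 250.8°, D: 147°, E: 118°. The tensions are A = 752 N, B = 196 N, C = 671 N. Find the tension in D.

T_D ≈ 680 N

Resolve: ΣF_x = 752 cos 26.3° + 196 cos 319° + 671 cos 250.8° + T_D cos 147° + T_E cos 118° = 0.
        ΣF_y = 752 sin 26.3° + 196 sin 319° + 671 sin 250.8° + T_D sin 147° + T_E sin 118° = 0.
The known terms sum to (601.4, -429.1) N, so -0.8387 T_D − 0.4695 T_E = -601.4 and 0.5446 T_D + 0.8829 T_E = 429.1.
Solving simultaneously: T_D = 679.8 N, T_E = 66.62 N.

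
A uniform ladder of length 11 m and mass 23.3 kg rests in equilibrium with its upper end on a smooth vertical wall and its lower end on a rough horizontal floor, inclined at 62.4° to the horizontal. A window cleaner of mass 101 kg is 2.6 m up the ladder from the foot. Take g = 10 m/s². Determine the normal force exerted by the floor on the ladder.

N_floor ≈ 1240 N

ΣF_y = 0: N_floor = 23.3×10 + 101×10 = 1243 N.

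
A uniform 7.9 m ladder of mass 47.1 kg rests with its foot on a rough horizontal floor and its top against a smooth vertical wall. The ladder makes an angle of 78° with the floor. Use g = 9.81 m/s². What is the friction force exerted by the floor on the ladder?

f ≈ 49.1 N

Torques about the foot: N_wall · 7.9 sin 78° = 47.1×9.81×3.95 cos 78° → N_wall = 49.106 N.
ΣF_x = 0: f_floor = N_wall = 49.106 N.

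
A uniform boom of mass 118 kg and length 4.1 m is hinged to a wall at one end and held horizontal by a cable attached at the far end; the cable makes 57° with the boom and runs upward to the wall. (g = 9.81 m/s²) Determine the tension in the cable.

Take torques about the hinge: T sin 57° · 4.1 = 118×9.81×2.05 = 2373 N·m.
So T = 2373 / (0.8387 × 4.1) = 690.13 N.

T ≈ 690 N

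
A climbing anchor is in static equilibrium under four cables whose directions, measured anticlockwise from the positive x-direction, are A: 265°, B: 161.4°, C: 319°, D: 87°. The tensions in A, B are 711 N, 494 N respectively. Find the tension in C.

T_C ≈ 635 N

Resolve: ΣF_x = 711 cos 265° + 494 cos 161.4° + T_C cos 319° + T_D cos 87° = 0.
        ΣF_y = 711 sin 265° + 494 sin 161.4° + T_C sin 319° + T_D sin 87° = 0.
The known terms sum to (-530.2, -550.7) N, so 0.7547 T_C + 0.0523 T_D = 530.2 and -0.6561 T_C + 0.9986 T_D = 550.7.
Solving simultaneously: T_C = 635.3 N, T_D = 968.8 N.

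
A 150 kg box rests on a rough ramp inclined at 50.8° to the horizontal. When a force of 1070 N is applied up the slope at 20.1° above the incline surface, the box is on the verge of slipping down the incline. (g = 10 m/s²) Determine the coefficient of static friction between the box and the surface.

μ ≈ 0.272

On the verge of sliding down the incline, friction is at its maximum μN and acts up the slope.
Perpendicular to incline: N = W cos 50.8° − P sin 20.1° = 948 − 367.7 = 580.3 N.
Along incline: P cos 20.1° + μN = W sin 50.8° → μ = (W sin 50.8° − P cos 20.1°) / N = 0.2715.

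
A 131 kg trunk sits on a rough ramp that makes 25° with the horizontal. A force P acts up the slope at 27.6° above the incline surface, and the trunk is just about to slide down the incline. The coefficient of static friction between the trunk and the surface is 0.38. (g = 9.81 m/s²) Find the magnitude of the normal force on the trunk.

On the verge of sliding down the incline, friction equals μN and acts up the slope.
Perpendicular: N + P sin 27.6° = W cos 25° = 1165 N.
Along incline: P cos 27.6° + μN = W sin 25° with W sin 25° = 543.1 N.
Solving the pair for P and N: P = 141.6 N, N = 1099 N (and f = μN = 417.7 N).

N ≈ 1100 N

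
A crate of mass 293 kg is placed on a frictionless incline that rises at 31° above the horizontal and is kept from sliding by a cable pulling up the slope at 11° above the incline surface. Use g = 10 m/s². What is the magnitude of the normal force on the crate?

N ≈ 2220 N

Take axes along and perpendicular to the incline. Weight components: W sin 31° = 1509 N down-slope, W cos 31° = 2512 N into the surface.
Along incline: T cos 11° = W sin 31° → T = 1537 N.
Perpendicular: N = W cos 31° − T sin 11° = 2218 N.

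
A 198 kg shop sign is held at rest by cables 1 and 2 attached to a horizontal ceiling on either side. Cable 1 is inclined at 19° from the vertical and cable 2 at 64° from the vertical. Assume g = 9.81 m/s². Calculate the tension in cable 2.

Angles from the horizontal: cable 1 is 90° − 19° = 71°, cable 2 is 90° − 64° = 26°.
Weight W = 198 × 9.81 = 1942 N acts straight down.
Horizontal: T_1 cos 71° = T_2 cos 26°  →  T_1 = 2.761 T_2.
Vertical: T_1 sin 71° + T_2 sin 26° = 1942.
Substituting the horizontal relation into the vertical equation gives 3.049 T_2 = 1942, so T_2 = 637.1 N.

T_2 ≈ 637 N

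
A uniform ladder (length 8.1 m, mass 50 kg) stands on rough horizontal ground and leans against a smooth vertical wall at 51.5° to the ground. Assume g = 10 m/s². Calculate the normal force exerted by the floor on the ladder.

ΣF_y = 0: N_floor = 50×10 = 500 N.

N_floor ≈ 500 N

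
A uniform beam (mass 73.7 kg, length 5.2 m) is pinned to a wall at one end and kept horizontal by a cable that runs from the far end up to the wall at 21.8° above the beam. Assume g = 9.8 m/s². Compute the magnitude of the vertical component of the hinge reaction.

Take torques about the hinge: T sin 21.8° · 5.2 = 73.7×9.8×2.6 = 1877.9 N·m.
So T = 1877.9 / (0.3714 × 5.2) = 972.43 N.
ΣF_y = 0: H_y = (73.7×9.8) − T sin 21.8° = 722.26 − 361.13 = 361.13 N.

|H_y| ≈ 361 N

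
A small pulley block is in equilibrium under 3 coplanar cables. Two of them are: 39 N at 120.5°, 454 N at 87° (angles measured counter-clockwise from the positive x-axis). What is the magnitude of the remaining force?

F ≈ 487 N

Sum the known components: ΣF_x = 3.967 N, ΣF_y = 487 N.
For equilibrium the remaining force must supply (−ΣF_x, −ΣF_y) = (-3.967, -487) N.
Magnitude = √((-3.967)² + (-487)²) = 487 N; direction = atan2(-487, -3.967) = 269.5°.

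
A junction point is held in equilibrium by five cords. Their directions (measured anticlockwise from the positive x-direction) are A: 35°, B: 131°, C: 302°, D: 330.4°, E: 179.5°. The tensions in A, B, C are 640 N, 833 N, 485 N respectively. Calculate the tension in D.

Resolve: ΣF_x = 640 cos 35° + 833 cos 131° + 485 cos 302° + T_D cos 330.4° + T_E cos 179.5° = 0.
        ΣF_y = 640 sin 35° + 833 sin 131° + 485 sin 302° + T_D sin 330.4° + T_E sin 179.5° = 0.
The known terms sum to (234.8, 584.5) N, so 0.8695 T_D − 1.0000 T_E = -234.8 and -0.4939 T_D + 0.0087 T_E = -584.5.
Solving simultaneously: T_D = 1206 N, T_E = 1283 N.

T_D ≈ 1210 N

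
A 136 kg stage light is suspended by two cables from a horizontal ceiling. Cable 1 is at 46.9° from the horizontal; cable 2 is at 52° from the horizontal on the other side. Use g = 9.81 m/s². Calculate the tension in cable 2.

T_2 ≈ 923 N

Weight W = 136 × 9.81 = 1334 N acts straight down.
Horizontal: T_1 cos 46.9° = T_2 cos 52°  →  T_1 = 0.901 T_2.
Vertical: T_1 sin 46.9° + T_2 sin 52° = 1334.
Substituting the horizontal relation into the vertical equation gives 1.446 T_2 = 1334, so T_2 = 922.7 N.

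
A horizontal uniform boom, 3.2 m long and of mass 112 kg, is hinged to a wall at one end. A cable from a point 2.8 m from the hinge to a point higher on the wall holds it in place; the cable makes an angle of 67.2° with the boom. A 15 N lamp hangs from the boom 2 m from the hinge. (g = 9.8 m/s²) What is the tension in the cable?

Take torques about the hinge: T sin 67.2° · 2.8 = 112×9.8×1.6 + 15×2 = 1786.2 N·m.
So T = 1786.2 / (0.9219 × 2.8) = 691.98 N.

T ≈ 692 N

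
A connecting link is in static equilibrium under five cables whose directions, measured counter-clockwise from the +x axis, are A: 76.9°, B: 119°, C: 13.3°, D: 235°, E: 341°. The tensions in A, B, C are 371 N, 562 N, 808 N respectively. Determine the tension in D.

T_D ≈ 1220 N

Resolve: ΣF_x = 371 cos 76.9° + 562 cos 119° + 808 cos 13.3° + T_D cos 235° + T_E cos 341° = 0.
        ΣF_y = 371 sin 76.9° + 562 sin 119° + 808 sin 13.3° + T_D sin 235° + T_E sin 341° = 0.
The known terms sum to (598, 1039) N, so -0.5736 T_D + 0.9455 T_E = -598 and -0.8192 T_D − 0.3256 T_E = -1039.
Solving simultaneously: T_D = 1224 N, T_E = 110.3 N.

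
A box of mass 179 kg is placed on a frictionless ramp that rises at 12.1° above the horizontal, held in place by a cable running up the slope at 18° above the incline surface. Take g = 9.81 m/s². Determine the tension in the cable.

Take axes along and perpendicular to the incline. Weight components: W sin 12.1° = 368.1 N down-slope, W cos 12.1° = 1717 N into the surface.
Along incline: T cos 18° = W sin 12.1° → T = 387 N.
Perpendicular: N = W cos 12.1° − T sin 18° = 1597 N.

T ≈ 387 N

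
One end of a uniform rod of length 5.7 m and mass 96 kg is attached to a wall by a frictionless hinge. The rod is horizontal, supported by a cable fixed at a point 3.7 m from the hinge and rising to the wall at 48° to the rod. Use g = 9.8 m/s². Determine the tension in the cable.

T ≈ 975 N

Take torques about the hinge: T sin 48° · 3.7 = 96×9.8×2.85 = 2681.3 N·m.
So T = 2681.3 / (0.7431 × 3.7) = 975.14 N.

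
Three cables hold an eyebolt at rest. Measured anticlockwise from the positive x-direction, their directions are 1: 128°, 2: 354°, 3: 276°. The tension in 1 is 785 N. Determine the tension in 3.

T_3 ≈ 577 N

Resolve: ΣF_x = 785 cos 128° + T_2 cos 354° + T_3 cos 276° = 0.
        ΣF_y = 785 sin 128° + T_2 sin 354° + T_3 sin 276° = 0.
The known terms sum to (-483.3, 618.6) N, so 0.9945 T_2 + 0.1045 T_3 = 483.3 and -0.1045 T_2 − 0.9945 T_3 = -618.6.
Solving simultaneously: T_2 = 425.3 N, T_3 = 577.3 N.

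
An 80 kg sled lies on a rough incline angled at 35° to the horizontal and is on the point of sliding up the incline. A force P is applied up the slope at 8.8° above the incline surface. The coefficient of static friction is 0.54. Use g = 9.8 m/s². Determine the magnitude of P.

On the verge of sliding up the incline, friction equals μN and acts down the slope.
Perpendicular: N + P sin 8.8° = W cos 35° = 642.2 N.
Along incline: P cos 8.8° = W sin 35° + μN  with W sin 35° = 449.7 N.
Solving the pair for P and N: P = 743.8 N, N = 528.4 N (and f = μN = 285.4 N).

P ≈ 744 N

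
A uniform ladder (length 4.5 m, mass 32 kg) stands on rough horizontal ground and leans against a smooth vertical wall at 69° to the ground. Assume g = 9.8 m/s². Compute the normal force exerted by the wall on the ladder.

N_wall ≈ 60.2 N

Torques about the foot: N_wall · 4.5 sin 69° = 32×9.8×2.25 cos 69° → N_wall = 60.19 N.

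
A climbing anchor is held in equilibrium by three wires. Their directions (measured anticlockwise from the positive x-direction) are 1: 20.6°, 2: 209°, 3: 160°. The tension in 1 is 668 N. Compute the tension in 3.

T_3 ≈ 129 N

Resolve: ΣF_x = 668 cos 20.6° + T_2 cos 209° + T_3 cos 160° = 0.
        ΣF_y = 668 sin 20.6° + T_2 sin 209° + T_3 sin 160° = 0.
The known terms sum to (625.3, 235) N, so -0.8746 T_2 − 0.9397 T_3 = -625.3 and -0.4848 T_2 + 0.3420 T_3 = -235.
Solving simultaneously: T_2 = 576 N, T_3 = 129.3 N.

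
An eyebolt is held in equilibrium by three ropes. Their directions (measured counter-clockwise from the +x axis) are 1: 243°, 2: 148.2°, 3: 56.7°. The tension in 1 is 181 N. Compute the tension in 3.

Resolve: ΣF_x = 181 cos 243° + T_2 cos 148.2° + T_3 cos 56.7° = 0.
        ΣF_y = 181 sin 243° + T_2 sin 148.2° + T_3 sin 56.7° = 0.
The known terms sum to (-82.17, -161.3) N, so -0.8499 T_2 + 0.5490 T_3 = 82.17 and 0.5270 T_2 + 0.8358 T_3 = 161.3.
Solving simultaneously: T_2 = 19.87 N, T_3 = 180.4 N.

T_3 ≈ 180 N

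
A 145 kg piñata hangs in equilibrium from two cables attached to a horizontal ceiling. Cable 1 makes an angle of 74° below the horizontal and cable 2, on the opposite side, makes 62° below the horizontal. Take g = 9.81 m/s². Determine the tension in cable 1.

Weight W = 145 × 9.81 = 1422 N acts straight down.
Horizontal: T_1 cos 74° = T_2 cos 62°  →  T_2 = 0.5871 T_1.
Vertical: T_1 sin 74° + T_2 sin 62° = 1422.
Substituting the horizontal relation into the vertical equation gives 1.48 T_1 = 1422, so T_1 = 961.3 N.

T_1 ≈ 961 N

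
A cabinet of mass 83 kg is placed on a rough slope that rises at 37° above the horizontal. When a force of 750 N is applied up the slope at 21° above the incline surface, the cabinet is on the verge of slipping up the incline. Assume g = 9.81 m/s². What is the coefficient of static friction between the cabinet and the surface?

μ ≈ 0.551

On the verge of sliding up the incline, friction is at its maximum μN and acts down the slope.
Perpendicular to incline: N = W cos 37° − P sin 21° = 650.3 − 268.8 = 381.5 N.
Along incline: P cos 21° − μN = W sin 37° → μ = −(W sin 37° − P cos 21°) / N = 0.5509.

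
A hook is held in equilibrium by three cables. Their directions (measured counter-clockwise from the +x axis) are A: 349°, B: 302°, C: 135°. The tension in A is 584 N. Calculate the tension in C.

Resolve: ΣF_x = 584 cos 349° + T_B cos 302° + T_C cos 135° = 0.
        ΣF_y = 584 sin 349° + T_B sin 302° + T_C sin 135° = 0.
The known terms sum to (573.3, -111.4) N, so 0.5299 T_B − 0.7071 T_C = -573.3 and -0.8480 T_B + 0.7071 T_C = 111.4.
Solving simultaneously: T_B = 1452 N, T_C = 1899 N.

T_C ≈ 1900 N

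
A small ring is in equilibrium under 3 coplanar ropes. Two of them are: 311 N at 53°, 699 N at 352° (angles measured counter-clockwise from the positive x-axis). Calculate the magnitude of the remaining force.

Sum the known components: ΣF_x = 879.4 N, ΣF_y = 151.1 N.
For equilibrium the remaining force must supply (−ΣF_x, −ΣF_y) = (-879.4, -151.1) N.
Magnitude = √((-879.4)² + (-151.1)²) = 892.2 N; direction = atan2(-151.1, -879.4) = 189.7°.

F ≈ 892 N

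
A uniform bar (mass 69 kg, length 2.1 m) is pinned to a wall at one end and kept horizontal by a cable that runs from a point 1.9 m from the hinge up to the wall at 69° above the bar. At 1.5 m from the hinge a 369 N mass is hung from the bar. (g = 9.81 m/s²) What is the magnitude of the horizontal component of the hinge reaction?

H_x ≈ 255 N

Take torques about the hinge: T sin 69° · 1.9 = 69×9.81×1.05 + 369×1.5 = 1264.2 N·m.
So T = 1264.2 / (0.9336 × 1.9) = 712.73 N.
ΣF_x = 0: H_x = T cos 69° = 255.42 N.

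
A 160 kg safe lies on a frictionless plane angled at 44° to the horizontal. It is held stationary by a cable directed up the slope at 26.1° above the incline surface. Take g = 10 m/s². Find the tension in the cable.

T ≈ 1240 N

Take axes along and perpendicular to the incline. Weight components: W sin 44° = 1111 N down-slope, W cos 44° = 1151 N into the surface.
Along incline: T cos 26.1° = W sin 44° → T = 1238 N.
Perpendicular: N = W cos 44° − T sin 26.1° = 606.4 N.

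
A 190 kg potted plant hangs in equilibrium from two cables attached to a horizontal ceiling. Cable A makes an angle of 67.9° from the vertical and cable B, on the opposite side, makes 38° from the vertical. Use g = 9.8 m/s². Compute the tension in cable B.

Angles from the horizontal: cable A is 90° − 67.9° = 22.1°, cable B is 90° − 38° = 52°.
Weight W = 190 × 9.8 = 1862 N acts straight down.
Horizontal: T_A cos 22.1° = T_B cos 52°  →  T_A = 0.6645 T_B.
Vertical: T_A sin 22.1° + T_B sin 52° = 1862.
Substituting the horizontal relation into the vertical equation gives 1.038 T_B = 1862, so T_B = 1794 N.

T_B ≈ 1790 N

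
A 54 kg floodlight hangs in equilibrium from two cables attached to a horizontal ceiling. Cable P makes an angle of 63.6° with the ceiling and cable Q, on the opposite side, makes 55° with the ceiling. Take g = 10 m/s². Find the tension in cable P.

T_P ≈ 353 N

Weight W = 54 × 10 = 540 N acts straight down.
Horizontal: T_P cos 63.6° = T_Q cos 55°  →  T_Q = 0.7752 T_P.
Vertical: T_P sin 63.6° + T_Q sin 55° = 540.
Substituting the horizontal relation into the vertical equation gives 1.531 T_P = 540, so T_P = 352.8 N.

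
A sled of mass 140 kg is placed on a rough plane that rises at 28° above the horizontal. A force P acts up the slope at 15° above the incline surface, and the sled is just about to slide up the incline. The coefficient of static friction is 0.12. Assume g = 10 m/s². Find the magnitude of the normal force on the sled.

On the verge of sliding up the incline, friction equals μN and acts down the slope.
Perpendicular: N + P sin 15° = W cos 28° = 1236 N.
Along incline: P cos 15° = W sin 28° + μN  with W sin 28° = 657.3 N.
Solving the pair for P and N: P = 808 N, N = 1027 N (and f = μN = 123.2 N).

N ≈ 1030 N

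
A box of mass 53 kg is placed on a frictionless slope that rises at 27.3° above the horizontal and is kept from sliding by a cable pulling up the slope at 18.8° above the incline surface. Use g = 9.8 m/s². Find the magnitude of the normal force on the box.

Take axes along and perpendicular to the incline. Weight components: W sin 27.3° = 238.2 N down-slope, W cos 27.3° = 461.5 N into the surface.
Along incline: T cos 18.8° = W sin 27.3° → T = 251.6 N.
Perpendicular: N = W cos 27.3° − T sin 18.8° = 380.5 N.

N ≈ 380 N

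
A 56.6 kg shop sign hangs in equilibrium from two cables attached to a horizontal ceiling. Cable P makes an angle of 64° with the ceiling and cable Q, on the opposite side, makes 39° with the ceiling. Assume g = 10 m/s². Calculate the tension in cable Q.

T_Q ≈ 255 N

Weight W = 56.6 × 10 = 566 N acts straight down.
Horizontal: T_P cos 64° = T_Q cos 39°  →  T_P = 1.773 T_Q.
Vertical: T_P sin 64° + T_Q sin 39° = 566.
Substituting the horizontal relation into the vertical equation gives 2.223 T_Q = 566, so T_Q = 254.6 N.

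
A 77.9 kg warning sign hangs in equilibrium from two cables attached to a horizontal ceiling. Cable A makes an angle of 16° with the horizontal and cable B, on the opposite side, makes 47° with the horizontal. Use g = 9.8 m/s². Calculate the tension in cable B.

T_B ≈ 824 N

Weight W = 77.9 × 9.8 = 763.4 N acts straight down.
Horizontal: T_A cos 16° = T_B cos 47°  →  T_A = 0.7095 T_B.
Vertical: T_A sin 16° + T_B sin 47° = 763.4.
Substituting the horizontal relation into the vertical equation gives 0.9269 T_B = 763.4, so T_B = 823.6 N.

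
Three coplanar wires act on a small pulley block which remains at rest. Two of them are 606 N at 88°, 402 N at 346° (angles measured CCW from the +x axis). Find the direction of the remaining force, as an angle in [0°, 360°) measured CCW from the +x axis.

θ ≈ 231°

Sum the known components: ΣF_x = 411.2 N, ΣF_y = 508.4 N.
For equilibrium the remaining force must supply (−ΣF_x, −ΣF_y) = (-411.2, -508.4) N.
Magnitude = √((-411.2)² + (-508.4)²) = 653.9 N; direction = atan2(-508.4, -411.2) = 231.0°.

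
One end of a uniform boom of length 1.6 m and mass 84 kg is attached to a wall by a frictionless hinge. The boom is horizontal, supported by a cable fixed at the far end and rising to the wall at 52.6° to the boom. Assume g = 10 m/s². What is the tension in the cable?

T ≈ 529 N

Take torques about the hinge: T sin 52.6° · 1.6 = 84×10×0.8 = 672 N·m.
So T = 672 / (0.7944 × 1.6) = 528.69 N.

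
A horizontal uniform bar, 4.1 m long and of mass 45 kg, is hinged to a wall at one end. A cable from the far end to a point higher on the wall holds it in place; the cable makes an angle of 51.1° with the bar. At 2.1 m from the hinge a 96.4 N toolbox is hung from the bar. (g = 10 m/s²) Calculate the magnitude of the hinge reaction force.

|H| ≈ 351 N

Take torques about the hinge: T sin 51.1° · 4.1 = 45×10×2.05 + 96.4×2.1 = 1124.9 N·m.
So T = 1124.9 / (0.7782 × 4.1) = 352.56 N.
ΣF_x = 0: H_x = T cos 51.1° = 221.39 N.
ΣF_y = 0: H_y = (45×10 + 96.4) − T sin 51.1° = 546.4 − 274.38 = 272.02 N.
|H| = √(H_x² + H_y²) = √((221.39)² + (272.02)²) = 350.73 N.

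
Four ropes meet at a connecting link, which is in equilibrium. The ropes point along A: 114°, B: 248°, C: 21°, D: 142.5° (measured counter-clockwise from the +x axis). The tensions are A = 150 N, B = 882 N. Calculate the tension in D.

Resolve: ΣF_x = 150 cos 114° + 882 cos 248° + T_C cos 21° + T_D cos 142.5° = 0.
        ΣF_y = 150 sin 114° + 882 sin 248° + T_C sin 21° + T_D sin 142.5° = 0.
The known terms sum to (-391.4, -680.7) N, so 0.9336 T_C − 0.7934 T_D = 391.4 and 0.3584 T_C + 0.6088 T_D = 680.7.
Solving simultaneously: T_C = 912.9 N, T_D = 580.9 N.

T_D ≈ 581 N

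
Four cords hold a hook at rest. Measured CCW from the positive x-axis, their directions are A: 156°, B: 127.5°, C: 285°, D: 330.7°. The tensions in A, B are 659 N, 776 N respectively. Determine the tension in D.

Resolve: ΣF_x = 659 cos 156° + 776 cos 127.5° + T_C cos 285° + T_D cos 330.7° = 0.
        ΣF_y = 659 sin 156° + 776 sin 127.5° + T_C sin 285° + T_D sin 330.7° = 0.
The known terms sum to (-1074, 883.7) N, so 0.2588 T_C + 0.8721 T_D = 1074 and -0.9659 T_C − 0.4894 T_D = -883.7.
Solving simultaneously: T_C = 342.1 N, T_D = 1131 N.

T_D ≈ 1130 N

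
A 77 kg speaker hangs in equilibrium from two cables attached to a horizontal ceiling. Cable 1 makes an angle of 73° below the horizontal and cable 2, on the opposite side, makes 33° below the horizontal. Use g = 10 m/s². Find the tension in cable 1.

T_1 ≈ 672 N

Weight W = 77 × 10 = 770 N acts straight down.
Horizontal: T_1 cos 73° = T_2 cos 33°  →  T_2 = 0.3486 T_1.
Vertical: T_1 sin 73° + T_2 sin 33° = 770.
Substituting the horizontal relation into the vertical equation gives 1.146 T_1 = 770, so T_1 = 671.8 N.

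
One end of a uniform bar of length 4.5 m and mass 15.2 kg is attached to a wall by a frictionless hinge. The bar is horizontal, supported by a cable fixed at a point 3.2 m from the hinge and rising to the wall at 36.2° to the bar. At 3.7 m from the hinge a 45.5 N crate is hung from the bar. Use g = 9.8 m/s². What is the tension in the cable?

T ≈ 266 N

Take torques about the hinge: T sin 36.2° · 3.2 = 15.2×9.8×2.25 + 45.5×3.7 = 503.51 N·m.
So T = 503.51 / (0.5906 × 3.2) = 266.42 N.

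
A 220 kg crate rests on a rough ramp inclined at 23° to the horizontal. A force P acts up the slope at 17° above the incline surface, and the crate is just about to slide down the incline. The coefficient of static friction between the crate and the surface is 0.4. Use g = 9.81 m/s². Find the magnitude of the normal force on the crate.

N ≈ 1970 N

On the verge of sliding down the incline, friction equals μN and acts up the slope.
Perpendicular: N + P sin 17° = W cos 23° = 1987 N.
Along incline: P cos 17° + μN = W sin 23° with W sin 23° = 843.3 N.
Solving the pair for P and N: P = 57.93 N, N = 1970 N (and f = μN = 787.9 N).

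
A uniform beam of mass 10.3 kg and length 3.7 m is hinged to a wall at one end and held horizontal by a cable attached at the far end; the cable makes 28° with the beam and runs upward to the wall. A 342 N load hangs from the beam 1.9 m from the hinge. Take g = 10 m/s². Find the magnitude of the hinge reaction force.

|H| ≈ 480 N

Take torques about the hinge: T sin 28° · 3.7 = 10.3×10×1.85 + 342×1.9 = 840.35 N·m.
So T = 840.35 / (0.4695 × 3.7) = 483.78 N.
ΣF_x = 0: H_x = T cos 28° = 427.15 N.
ΣF_y = 0: H_y = (10.3×10 + 342) − T sin 28° = 445 − 227.12 = 217.88 N.
|H| = √(H_x² + H_y²) = √((427.15)² + (217.88)²) = 479.51 N.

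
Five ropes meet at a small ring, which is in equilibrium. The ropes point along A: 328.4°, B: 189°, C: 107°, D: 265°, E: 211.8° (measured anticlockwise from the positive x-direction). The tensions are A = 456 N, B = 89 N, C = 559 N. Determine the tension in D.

Resolve: ΣF_x = 456 cos 328.4° + 89 cos 189° + 559 cos 107° + T_D cos 265° + T_E cos 211.8° = 0.
        ΣF_y = 456 sin 328.4° + 89 sin 189° + 559 sin 107° + T_D sin 265° + T_E sin 211.8° = 0.
The known terms sum to (137, 281.7) N, so -0.0872 T_D − 0.8499 T_E = -137 and -0.9962 T_D − 0.5270 T_E = -281.7.
Solving simultaneously: T_D = 208.8 N, T_E = 139.8 N.

T_D ≈ 209 N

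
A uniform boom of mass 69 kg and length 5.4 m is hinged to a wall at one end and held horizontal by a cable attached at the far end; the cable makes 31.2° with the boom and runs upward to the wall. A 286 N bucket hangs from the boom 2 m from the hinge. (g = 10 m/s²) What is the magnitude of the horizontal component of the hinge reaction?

Take torques about the hinge: T sin 31.2° · 5.4 = 69×10×2.7 + 286×2 = 2435 N·m.
So T = 2435 / (0.5180 × 5.4) = 870.47 N.
ΣF_x = 0: H_x = T cos 31.2° = 744.57 N.

H_x ≈ 745 N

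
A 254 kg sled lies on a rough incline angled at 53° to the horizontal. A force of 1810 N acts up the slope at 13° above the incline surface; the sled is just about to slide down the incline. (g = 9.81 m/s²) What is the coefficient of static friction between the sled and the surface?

On the verge of sliding down the incline, friction is at its maximum μN and acts up the slope.
Perpendicular to incline: N = W cos 53° − P sin 13° = 1500 − 407.2 = 1092 N.
Along incline: P cos 13° + μN = W sin 53° → μ = (W sin 53° − P cos 13°) / N = 0.2072.

μ ≈ 0.207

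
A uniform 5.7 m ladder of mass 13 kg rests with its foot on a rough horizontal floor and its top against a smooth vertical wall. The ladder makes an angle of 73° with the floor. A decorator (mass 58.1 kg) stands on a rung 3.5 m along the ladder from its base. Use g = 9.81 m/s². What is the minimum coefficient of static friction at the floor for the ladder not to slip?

μ_min ≈ 0.181

ΣF_y = 0: N_floor = 13×9.81 + 58.1×9.81 = 697.49 N.
Torques about the foot: N_wall · 5.7 sin 73° = 13×9.81×2.85 cos 73° + 58.1×9.81×3.5 cos 73° → N_wall = 126.49 N.
ΣF_x = 0: f_floor = N_wall = 126.49 N.
μ_min = f_floor / N_floor = 126.49 / 697.49 = 0.1814.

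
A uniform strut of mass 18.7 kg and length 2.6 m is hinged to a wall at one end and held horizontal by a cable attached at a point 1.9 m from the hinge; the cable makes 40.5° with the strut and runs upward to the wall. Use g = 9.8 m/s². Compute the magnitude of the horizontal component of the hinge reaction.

Take torques about the hinge: T sin 40.5° · 1.9 = 18.7×9.8×1.3 = 238.24 N·m.
So T = 238.24 / (0.6494 × 1.9) = 193.07 N.
ΣF_x = 0: H_x = T cos 40.5° = 146.81 N.

H_x ≈ 147 N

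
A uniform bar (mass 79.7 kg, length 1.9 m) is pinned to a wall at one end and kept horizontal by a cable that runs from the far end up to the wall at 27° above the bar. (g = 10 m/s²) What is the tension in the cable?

Take torques about the hinge: T sin 27° · 1.9 = 79.7×10×0.95 = 757.15 N·m.
So T = 757.15 / (0.4540 × 1.9) = 877.77 N.

T ≈ 878 N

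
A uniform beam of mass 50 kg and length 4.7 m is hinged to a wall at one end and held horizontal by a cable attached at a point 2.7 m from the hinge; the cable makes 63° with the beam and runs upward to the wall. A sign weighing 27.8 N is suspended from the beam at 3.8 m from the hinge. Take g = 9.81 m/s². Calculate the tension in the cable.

Take torques about the hinge: T sin 63° · 2.7 = 50×9.81×2.35 + 27.8×3.8 = 1258.3 N·m.
So T = 1258.3 / (0.8910 × 2.7) = 523.05 N.

T ≈ 523 N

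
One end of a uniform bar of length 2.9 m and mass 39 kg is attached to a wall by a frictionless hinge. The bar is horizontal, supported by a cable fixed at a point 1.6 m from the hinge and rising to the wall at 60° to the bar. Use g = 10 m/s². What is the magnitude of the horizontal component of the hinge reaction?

H_x ≈ 204 N

Take torques about the hinge: T sin 60° · 1.6 = 39×10×1.45 = 565.5 N·m.
So T = 565.5 / (0.8660 × 1.6) = 408.11 N.
ΣF_x = 0: H_x = T cos 60° = 204.06 N.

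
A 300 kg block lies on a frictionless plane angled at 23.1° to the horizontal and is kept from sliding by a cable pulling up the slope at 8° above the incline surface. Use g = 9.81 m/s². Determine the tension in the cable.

Take axes along and perpendicular to the incline. Weight components: W sin 23.1° = 1155 N down-slope, W cos 23.1° = 2707 N into the surface.
Along incline: T cos 8° = W sin 23.1° → T = 1166 N.
Perpendicular: N = W cos 23.1° − T sin 8° = 2545 N.

T ≈ 1170 N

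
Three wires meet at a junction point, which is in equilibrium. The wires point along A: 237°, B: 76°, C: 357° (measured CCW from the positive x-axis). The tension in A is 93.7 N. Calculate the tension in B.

Resolve: ΣF_x = 93.7 cos 237° + T_B cos 76° + T_C cos 357° = 0.
        ΣF_y = 93.7 sin 237° + T_B sin 76° + T_C sin 357° = 0.
The known terms sum to (-51.03, -78.58) N, so 0.2419 T_B + 0.9986 T_C = 51.03 and 0.9703 T_B − 0.0523 T_C = 78.58.
Solving simultaneously: T_B = 82.67 N, T_C = 31.08 N.

T_B ≈ 82.7 N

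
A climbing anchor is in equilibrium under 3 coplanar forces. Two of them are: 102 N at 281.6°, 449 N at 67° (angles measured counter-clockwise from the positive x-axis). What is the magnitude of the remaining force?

Sum the known components: ΣF_x = 195.9 N, ΣF_y = 313.4 N.
For equilibrium the remaining force must supply (−ΣF_x, −ΣF_y) = (-195.9, -313.4) N.
Magnitude = √((-195.9)² + (-313.4)²) = 369.6 N; direction = atan2(-313.4, -195.9) = 238.0°.

F ≈ 370 N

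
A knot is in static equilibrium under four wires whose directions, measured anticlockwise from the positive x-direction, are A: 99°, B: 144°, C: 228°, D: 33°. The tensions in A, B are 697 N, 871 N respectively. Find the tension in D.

T_D ≈ 5440 N

Resolve: ΣF_x = 697 cos 99° + 871 cos 144° + T_C cos 228° + T_D cos 33° = 0.
        ΣF_y = 697 sin 99° + 871 sin 144° + T_C sin 228° + T_D sin 33° = 0.
The known terms sum to (-813.7, 1200) N, so -0.6691 T_C + 0.8387 T_D = 813.7 and -0.7431 T_C + 0.5446 T_D = -1200.
Solving simultaneously: T_C = 5602 N, T_D = 5440 N.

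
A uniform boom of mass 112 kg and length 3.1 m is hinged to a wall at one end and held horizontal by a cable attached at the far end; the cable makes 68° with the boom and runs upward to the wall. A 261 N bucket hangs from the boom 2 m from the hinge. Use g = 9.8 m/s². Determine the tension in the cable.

T ≈ 774 N

Take torques about the hinge: T sin 68° · 3.1 = 112×9.8×1.55 + 261×2 = 2223.3 N·m.
So T = 2223.3 / (0.9272 × 3.1) = 773.51 N.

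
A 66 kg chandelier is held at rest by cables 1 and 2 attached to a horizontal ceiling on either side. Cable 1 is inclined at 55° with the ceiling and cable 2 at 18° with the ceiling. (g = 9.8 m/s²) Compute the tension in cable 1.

T_1 ≈ 643 N

Weight W = 66 × 9.8 = 646.8 N acts straight down.
Horizontal: T_1 cos 55° = T_2 cos 18°  →  T_2 = 0.6031 T_1.
Vertical: T_1 sin 55° + T_2 sin 18° = 646.8.
Substituting the horizontal relation into the vertical equation gives 1.006 T_1 = 646.8, so T_1 = 643.3 N.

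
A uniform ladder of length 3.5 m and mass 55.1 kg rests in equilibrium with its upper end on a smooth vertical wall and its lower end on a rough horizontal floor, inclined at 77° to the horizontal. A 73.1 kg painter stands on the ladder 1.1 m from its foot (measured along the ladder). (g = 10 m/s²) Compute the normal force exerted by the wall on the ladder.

N_wall ≈ 117 N

Torques about the foot: N_wall · 3.5 sin 77° = 55.1×10×1.75 cos 77° + 73.1×10×1.1 cos 77° → N_wall = 116.64 N.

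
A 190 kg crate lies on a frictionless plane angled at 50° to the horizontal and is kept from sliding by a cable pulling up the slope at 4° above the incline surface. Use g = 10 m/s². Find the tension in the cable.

Take axes along and perpendicular to the incline. Weight components: W sin 50° = 1455 N down-slope, W cos 50° = 1221 N into the surface.
Along incline: T cos 4° = W sin 50° → T = 1459 N.
Perpendicular: N = W cos 50° − T sin 4° = 1120 N.

T ≈ 1460 N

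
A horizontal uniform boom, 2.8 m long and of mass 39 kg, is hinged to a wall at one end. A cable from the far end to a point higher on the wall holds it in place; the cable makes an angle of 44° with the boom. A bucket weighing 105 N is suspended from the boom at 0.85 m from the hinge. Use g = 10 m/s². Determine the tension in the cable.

Take torques about the hinge: T sin 44° · 2.8 = 39×10×1.4 + 105×0.85 = 635.25 N·m.
So T = 635.25 / (0.6947 × 2.8) = 326.6 N.

T ≈ 327 N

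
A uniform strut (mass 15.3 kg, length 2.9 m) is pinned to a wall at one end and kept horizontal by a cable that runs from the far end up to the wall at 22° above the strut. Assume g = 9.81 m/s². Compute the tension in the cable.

T ≈ 200 N

Take torques about the hinge: T sin 22° · 2.9 = 15.3×9.81×1.45 = 217.63 N·m.
So T = 217.63 / (0.3746 × 2.9) = 200.33 N.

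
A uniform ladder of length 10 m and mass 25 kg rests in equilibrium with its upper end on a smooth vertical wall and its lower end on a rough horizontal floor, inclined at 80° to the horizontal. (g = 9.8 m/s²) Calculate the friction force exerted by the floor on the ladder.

f ≈ 21.6 N

Torques about the foot: N_wall · 10 sin 80° = 25×9.8×5 cos 80° → N_wall = 21.6 N.
ΣF_x = 0: f_floor = N_wall = 21.6 N.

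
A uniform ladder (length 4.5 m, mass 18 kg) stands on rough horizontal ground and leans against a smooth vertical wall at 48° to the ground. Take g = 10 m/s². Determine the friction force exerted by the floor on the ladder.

Torques about the foot: N_wall · 4.5 sin 48° = 18×10×2.25 cos 48° → N_wall = 81.036 N.
ΣF_x = 0: f_floor = N_wall = 81.036 N.

f ≈ 81 N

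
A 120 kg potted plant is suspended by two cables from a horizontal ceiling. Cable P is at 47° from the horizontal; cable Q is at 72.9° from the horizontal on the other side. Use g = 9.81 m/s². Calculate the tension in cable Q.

Weight W = 120 × 9.81 = 1177 N acts straight down.
Horizontal: T_P cos 47° = T_Q cos 72.9°  →  T_P = 0.4311 T_Q.
Vertical: T_P sin 47° + T_Q sin 72.9° = 1177.
Substituting the horizontal relation into the vertical equation gives 1.271 T_Q = 1177, so T_Q = 926.1 N.

T_Q ≈ 926 N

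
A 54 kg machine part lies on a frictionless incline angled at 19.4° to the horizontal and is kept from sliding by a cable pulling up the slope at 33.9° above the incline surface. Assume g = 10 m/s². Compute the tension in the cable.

T ≈ 216 N

Take axes along and perpendicular to the incline. Weight components: W sin 19.4° = 179.4 N down-slope, W cos 19.4° = 509.3 N into the surface.
Along incline: T cos 33.9° = W sin 19.4° → T = 216.1 N.
Perpendicular: N = W cos 19.4° − T sin 33.9° = 388.8 N.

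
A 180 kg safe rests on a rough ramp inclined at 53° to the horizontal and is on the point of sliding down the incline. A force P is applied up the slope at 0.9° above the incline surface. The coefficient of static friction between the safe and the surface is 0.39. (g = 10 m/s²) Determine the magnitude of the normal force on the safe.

N ≈ 1070 N

On the verge of sliding down the incline, friction equals μN and acts up the slope.
Perpendicular: N + P sin 0.9° = W cos 53° = 1083 N.
Along incline: P cos 0.9° + μN = W sin 53° with W sin 53° = 1438 N.
Solving the pair for P and N: P = 1021 N, N = 1067 N (and f = μN = 416.2 N).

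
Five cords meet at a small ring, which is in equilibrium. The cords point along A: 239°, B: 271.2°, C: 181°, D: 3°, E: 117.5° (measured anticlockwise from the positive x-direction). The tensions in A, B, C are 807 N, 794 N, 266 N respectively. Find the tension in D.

T_D ≈ 1400 N

Resolve: ΣF_x = 807 cos 239° + 794 cos 271.2° + 266 cos 181° + T_D cos 3° + T_E cos 117.5° = 0.
        ΣF_y = 807 sin 239° + 794 sin 271.2° + 266 sin 181° + T_D sin 3° + T_E sin 117.5° = 0.
The known terms sum to (-665, -1490) N, so 0.9986 T_D − 0.4617 T_E = 665 and 0.0523 T_D + 0.8870 T_E = 1490.
Solving simultaneously: T_D = 1404 N, T_E = 1597 N.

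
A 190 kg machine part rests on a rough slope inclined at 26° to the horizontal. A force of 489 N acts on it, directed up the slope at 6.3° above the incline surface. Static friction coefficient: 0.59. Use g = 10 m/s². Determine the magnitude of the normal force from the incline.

Axes along / perpendicular to the incline. W sin 26° = 832.9 N down-slope; W cos 26° = 1708 N into the surface.
Perpendicular: N = W cos 26° − P sin 6.3° = 1708 − 53.66 = 1654 N.
Along incline: P cos 6.3° + f = W sin 26° (friction acts up-slope) → f = 832.9 − 486 = 346.9 N.
|f| = 346.9 N ≤ μN = 975.9 N, so the machine part is indeed static.

N ≈ 1650 N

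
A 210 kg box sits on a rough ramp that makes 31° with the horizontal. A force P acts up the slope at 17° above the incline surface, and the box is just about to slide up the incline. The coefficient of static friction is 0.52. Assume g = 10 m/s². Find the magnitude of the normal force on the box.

N ≈ 1270 N

On the verge of sliding up the incline, friction equals μN and acts down the slope.
Perpendicular: N + P sin 17° = W cos 31° = 1800 N.
Along incline: P cos 17° = W sin 31° + μN  with W sin 31° = 1082 N.
Solving the pair for P and N: P = 1820 N, N = 1268 N (and f = μN = 659.3 N).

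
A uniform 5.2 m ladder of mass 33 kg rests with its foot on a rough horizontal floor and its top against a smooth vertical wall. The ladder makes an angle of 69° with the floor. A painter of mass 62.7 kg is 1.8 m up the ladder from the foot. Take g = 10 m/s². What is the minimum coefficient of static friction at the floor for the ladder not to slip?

ΣF_y = 0: N_floor = 33×10 + 62.7×10 = 957 N.
Torques about the foot: N_wall · 5.2 sin 69° = 33×10×2.6 cos 69° + 62.7×10×1.8 cos 69° → N_wall = 146.65 N.
ΣF_x = 0: f_floor = N_wall = 146.65 N.
μ_min = f_floor / N_floor = 146.65 / 957 = 0.1532.

μ_min ≈ 0.153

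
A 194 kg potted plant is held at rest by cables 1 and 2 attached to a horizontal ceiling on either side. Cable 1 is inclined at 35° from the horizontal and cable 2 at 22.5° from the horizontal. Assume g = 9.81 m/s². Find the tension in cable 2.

T_2 ≈ 1850 N

Weight W = 194 × 9.81 = 1903 N acts straight down.
Horizontal: T_1 cos 35° = T_2 cos 22.5°  →  T_1 = 1.128 T_2.
Vertical: T_1 sin 35° + T_2 sin 22.5° = 1903.
Substituting the horizontal relation into the vertical equation gives 1.03 T_2 = 1903, so T_2 = 1848 N.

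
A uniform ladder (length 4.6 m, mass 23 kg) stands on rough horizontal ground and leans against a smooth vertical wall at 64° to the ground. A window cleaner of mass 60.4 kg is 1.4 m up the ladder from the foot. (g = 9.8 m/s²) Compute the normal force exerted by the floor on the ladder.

ΣF_y = 0: N_floor = 23×9.8 + 60.4×9.8 = 817.32 N.

N_floor ≈ 817 N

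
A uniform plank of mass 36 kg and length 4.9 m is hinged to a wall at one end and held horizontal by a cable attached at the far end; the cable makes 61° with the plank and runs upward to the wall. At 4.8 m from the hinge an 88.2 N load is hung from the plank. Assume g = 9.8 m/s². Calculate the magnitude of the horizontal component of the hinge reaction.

H_x ≈ 146 N

Take torques about the hinge: T sin 61° · 4.9 = 36×9.8×2.45 + 88.2×4.8 = 1287.7 N·m.
So T = 1287.7 / (0.8746 × 4.9) = 300.47 N.
ΣF_x = 0: H_x = T cos 61° = 145.67 N.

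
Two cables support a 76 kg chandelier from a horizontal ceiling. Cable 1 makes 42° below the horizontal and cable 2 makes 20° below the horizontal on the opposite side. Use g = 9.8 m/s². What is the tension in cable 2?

T_2 ≈ 627 N

Weight W = 76 × 9.8 = 744.8 N acts straight down.
Horizontal: T_1 cos 42° = T_2 cos 20°  →  T_1 = 1.264 T_2.
Vertical: T_1 sin 42° + T_2 sin 20° = 744.8.
Substituting the horizontal relation into the vertical equation gives 1.188 T_2 = 744.8, so T_2 = 626.9 N.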